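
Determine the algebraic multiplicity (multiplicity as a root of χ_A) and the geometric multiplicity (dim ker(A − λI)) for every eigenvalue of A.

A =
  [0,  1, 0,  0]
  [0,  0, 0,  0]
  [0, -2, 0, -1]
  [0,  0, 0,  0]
λ = 0: alg = 4, geom = 2

Step 1 — factor the characteristic polynomial to read off the algebraic multiplicities:
  χ_A(x) = x^4

Step 2 — compute geometric multiplicities via the rank-nullity identity g(λ) = n − rank(A − λI):
  rank(A − (0)·I) = 2, so dim ker(A − (0)·I) = n − 2 = 2

Summary:
  λ = 0: algebraic multiplicity = 4, geometric multiplicity = 2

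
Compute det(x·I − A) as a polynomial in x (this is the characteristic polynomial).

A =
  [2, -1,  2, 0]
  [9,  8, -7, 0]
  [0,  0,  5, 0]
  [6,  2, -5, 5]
x^4 - 20*x^3 + 150*x^2 - 500*x + 625

Expanding det(x·I − A) (e.g. by cofactor expansion or by noting that A is similar to its Jordan form J, which has the same characteristic polynomial as A) gives
  χ_A(x) = x^4 - 20*x^3 + 150*x^2 - 500*x + 625
which factors as (x - 5)^4. The eigenvalues (with algebraic multiplicities) are λ = 5 with multiplicity 4.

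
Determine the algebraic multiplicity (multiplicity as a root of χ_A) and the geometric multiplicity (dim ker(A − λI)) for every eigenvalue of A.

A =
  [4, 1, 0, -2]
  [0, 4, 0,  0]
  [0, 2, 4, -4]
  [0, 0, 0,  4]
λ = 4: alg = 4, geom = 3

Step 1 — factor the characteristic polynomial to read off the algebraic multiplicities:
  χ_A(x) = (x - 4)^4

Step 2 — compute geometric multiplicities via the rank-nullity identity g(λ) = n − rank(A − λI):
  rank(A − (4)·I) = 1, so dim ker(A − (4)·I) = n − 1 = 3

Summary:
  λ = 4: algebraic multiplicity = 4, geometric multiplicity = 3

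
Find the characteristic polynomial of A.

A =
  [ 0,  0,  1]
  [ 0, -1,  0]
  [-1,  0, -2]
x^3 + 3*x^2 + 3*x + 1

Expanding det(x·I − A) (e.g. by cofactor expansion or by noting that A is similar to its Jordan form J, which has the same characteristic polynomial as A) gives
  χ_A(x) = x^3 + 3*x^2 + 3*x + 1
which factors as (x + 1)^3. The eigenvalues (with algebraic multiplicities) are λ = -1 with multiplicity 3.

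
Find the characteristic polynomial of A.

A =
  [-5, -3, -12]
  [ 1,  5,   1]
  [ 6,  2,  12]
x^3 - 12*x^2 + 48*x - 64

Expanding det(x·I − A) (e.g. by cofactor expansion or by noting that A is similar to its Jordan form J, which has the same characteristic polynomial as A) gives
  χ_A(x) = x^3 - 12*x^2 + 48*x - 64
which factors as (x - 4)^3. The eigenvalues (with algebraic multiplicities) are λ = 4 with multiplicity 3.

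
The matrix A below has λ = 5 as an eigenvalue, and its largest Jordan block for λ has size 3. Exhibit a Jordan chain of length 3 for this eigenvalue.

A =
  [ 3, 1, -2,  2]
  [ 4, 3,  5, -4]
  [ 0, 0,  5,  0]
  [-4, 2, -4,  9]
A Jordan chain for λ = 5 of length 3:
v_1 = (1, -2, 0, 2)ᵀ
v_2 = (-2, 5, 0, -4)ᵀ
v_3 = (0, 0, 1, 0)ᵀ

Let N = A − (5)·I. We want v_3 with N^3 v_3 = 0 but N^2 v_3 ≠ 0; then v_{j-1} := N · v_j for j = 3, …, 2.

Pick v_3 = (0, 0, 1, 0)ᵀ.
Then v_2 = N · v_3 = (-2, 5, 0, -4)ᵀ.
Then v_1 = N · v_2 = (1, -2, 0, 2)ᵀ.

Sanity check: (A − (5)·I) v_1 = (0, 0, 0, 0)ᵀ = 0. ✓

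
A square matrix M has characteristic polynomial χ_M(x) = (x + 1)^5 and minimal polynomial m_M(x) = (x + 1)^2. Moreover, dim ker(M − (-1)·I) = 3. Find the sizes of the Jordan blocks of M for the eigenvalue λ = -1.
Block sizes for λ = -1: [2, 2, 1]

Step 1 — from the characteristic polynomial, algebraic multiplicity of λ = -1 is 5. From dim ker(M − (-1)·I) = 3, there are exactly 3 Jordan blocks for λ = -1.
Step 2 — from the minimal polynomial, the factor (x + 1)^2 tells us the largest block for λ = -1 has size 2.
Step 3 — with total size 5, 3 blocks, and largest block 2, the block sizes (in nonincreasing order) are [2, 2, 1].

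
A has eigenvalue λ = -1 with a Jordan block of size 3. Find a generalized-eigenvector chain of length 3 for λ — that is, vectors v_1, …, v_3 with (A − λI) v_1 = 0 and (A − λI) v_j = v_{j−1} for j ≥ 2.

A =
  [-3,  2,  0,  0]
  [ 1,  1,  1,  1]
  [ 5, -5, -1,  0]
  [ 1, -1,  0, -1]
A Jordan chain for λ = -1 of length 3:
v_1 = (6, 6, -15, -3)ᵀ
v_2 = (-2, 1, 5, 1)ᵀ
v_3 = (1, 0, 0, 0)ᵀ

Let N = A − (-1)·I. We want v_3 with N^3 v_3 = 0 but N^2 v_3 ≠ 0; then v_{j-1} := N · v_j for j = 3, …, 2.

Pick v_3 = (1, 0, 0, 0)ᵀ.
Then v_2 = N · v_3 = (-2, 1, 5, 1)ᵀ.
Then v_1 = N · v_2 = (6, 6, -15, -3)ᵀ.

Sanity check: (A − (-1)·I) v_1 = (0, 0, 0, 0)ᵀ = 0. ✓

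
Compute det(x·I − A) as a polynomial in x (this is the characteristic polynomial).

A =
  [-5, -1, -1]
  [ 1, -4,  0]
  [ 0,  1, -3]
x^3 + 12*x^2 + 48*x + 64

Expanding det(x·I − A) (e.g. by cofactor expansion or by noting that A is similar to its Jordan form J, which has the same characteristic polynomial as A) gives
  χ_A(x) = x^3 + 12*x^2 + 48*x + 64
which factors as (x + 4)^3. The eigenvalues (with algebraic multiplicities) are λ = -4 with multiplicity 3.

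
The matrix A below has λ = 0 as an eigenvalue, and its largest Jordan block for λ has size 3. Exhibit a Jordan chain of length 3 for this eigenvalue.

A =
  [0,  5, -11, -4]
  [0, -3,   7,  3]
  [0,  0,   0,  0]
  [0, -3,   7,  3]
A Jordan chain for λ = 0 of length 3:
v_1 = (-3, 0, 0, 0)ᵀ
v_2 = (5, -3, 0, -3)ᵀ
v_3 = (0, 1, 0, 0)ᵀ

Let N = A − (0)·I. We want v_3 with N^3 v_3 = 0 but N^2 v_3 ≠ 0; then v_{j-1} := N · v_j for j = 3, …, 2.

Pick v_3 = (0, 1, 0, 0)ᵀ.
Then v_2 = N · v_3 = (5, -3, 0, -3)ᵀ.
Then v_1 = N · v_2 = (-3, 0, 0, 0)ᵀ.

Sanity check: (A − (0)·I) v_1 = (0, 0, 0, 0)ᵀ = 0. ✓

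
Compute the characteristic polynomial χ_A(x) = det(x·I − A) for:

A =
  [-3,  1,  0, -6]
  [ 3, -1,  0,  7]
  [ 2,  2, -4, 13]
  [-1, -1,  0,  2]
x^4 + 6*x^3 + x^2 - 24*x + 16

Expanding det(x·I − A) (e.g. by cofactor expansion or by noting that A is similar to its Jordan form J, which has the same characteristic polynomial as A) gives
  χ_A(x) = x^4 + 6*x^3 + x^2 - 24*x + 16
which factors as (x - 1)^2*(x + 4)^2. The eigenvalues (with algebraic multiplicities) are λ = -4 with multiplicity 2, λ = 1 with multiplicity 2.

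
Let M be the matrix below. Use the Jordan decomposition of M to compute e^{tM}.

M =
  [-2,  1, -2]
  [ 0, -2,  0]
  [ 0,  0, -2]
e^{tM} =
  [exp(-2*t), t*exp(-2*t), -2*t*exp(-2*t)]
  [0, exp(-2*t), 0]
  [0, 0, exp(-2*t)]

Strategy: write M = P · J · P⁻¹ where J is a Jordan canonical form, so e^{tM} = P · e^{tJ} · P⁻¹, and e^{tJ} can be computed block-by-block.

M has Jordan form
J =
  [-2,  1,  0]
  [ 0, -2,  0]
  [ 0,  0, -2]
(up to reordering of blocks).

Per-block formulas:
  For a 1×1 block at λ = -2: exp(t · [-2]) = [e^(-2t)].
  For a 2×2 Jordan block J_2(-2): exp(t · J_2(-2)) = e^(-2t)·(I + t·N), where N is the 2×2 nilpotent shift.

After assembling e^{tJ} and conjugating by P, we get:

e^{tM} =
  [exp(-2*t), t*exp(-2*t), -2*t*exp(-2*t)]
  [0, exp(-2*t), 0]
  [0, 0, exp(-2*t)]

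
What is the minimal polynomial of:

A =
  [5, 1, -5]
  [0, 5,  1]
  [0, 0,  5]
x^3 - 15*x^2 + 75*x - 125

The characteristic polynomial is χ_A(x) = (x - 5)^3, so the eigenvalues are known. The minimal polynomial is
  m_A(x) = Π_λ (x − λ)^{k_λ}
where k_λ is the size of the *largest* Jordan block for λ (equivalently, the smallest k with (A − λI)^k v = 0 for every generalised eigenvector v of λ).

  λ = 5: largest Jordan block has size 3, contributing (x − 5)^3

So m_A(x) = (x - 5)^3 = x^3 - 15*x^2 + 75*x - 125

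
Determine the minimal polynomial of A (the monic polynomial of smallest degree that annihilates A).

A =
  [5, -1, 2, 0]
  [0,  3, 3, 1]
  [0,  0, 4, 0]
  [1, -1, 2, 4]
x^3 - 12*x^2 + 48*x - 64

The characteristic polynomial is χ_A(x) = (x - 4)^4, so the eigenvalues are known. The minimal polynomial is
  m_A(x) = Π_λ (x − λ)^{k_λ}
where k_λ is the size of the *largest* Jordan block for λ (equivalently, the smallest k with (A − λI)^k v = 0 for every generalised eigenvector v of λ).

  λ = 4: largest Jordan block has size 3, contributing (x − 4)^3

So m_A(x) = (x - 4)^3 = x^3 - 12*x^2 + 48*x - 64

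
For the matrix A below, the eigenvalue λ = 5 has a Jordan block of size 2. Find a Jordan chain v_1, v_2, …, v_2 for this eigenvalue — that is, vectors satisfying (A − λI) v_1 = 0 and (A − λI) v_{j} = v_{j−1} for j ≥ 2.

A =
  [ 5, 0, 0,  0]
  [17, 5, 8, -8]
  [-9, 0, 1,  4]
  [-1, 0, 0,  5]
A Jordan chain for λ = 5 of length 2:
v_1 = (0, 1, -1, -1)ᵀ
v_2 = (1, 0, -2, 0)ᵀ

Let N = A − (5)·I. We want v_2 with N^2 v_2 = 0 but N^1 v_2 ≠ 0; then v_{j-1} := N · v_j for j = 2, …, 2.

Pick v_2 = (1, 0, -2, 0)ᵀ.
Then v_1 = N · v_2 = (0, 1, -1, -1)ᵀ.

Sanity check: (A − (5)·I) v_1 = (0, 0, 0, 0)ᵀ = 0. ✓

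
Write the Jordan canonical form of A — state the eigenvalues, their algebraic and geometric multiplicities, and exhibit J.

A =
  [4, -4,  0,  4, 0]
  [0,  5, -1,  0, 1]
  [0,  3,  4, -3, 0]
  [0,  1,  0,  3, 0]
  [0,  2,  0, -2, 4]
J_3(4) ⊕ J_1(4) ⊕ J_1(4)

The characteristic polynomial is
  det(x·I − A) = x^5 - 20*x^4 + 160*x^3 - 640*x^2 + 1280*x - 1024 = (x - 4)^5

Eigenvalues and multiplicities (the geometric multiplicity of λ is n − rank(A − λI), which equals the number of Jordan blocks for λ):
  λ = 4: algebraic multiplicity = 5, geometric multiplicity = 3

Determining the block sizes for each eigenvalue:
  λ = 4: with am = 5 and gm = 3, the partition is not yet determined (e.g. several partitions of 5 into 3 parts exist). Let N = A − (4)·I. Computing rank(N^1) = 2, rank(N^2) = 1, rank(N^3) = 0; the number of blocks of size ≥ j is rank(N^{j−1}) − rank(N^j), giving [3, 1, 1]. So we have 1 block(s) of size 3, 2 block(s) of size 1 → block sizes [3, 1, 1]

Assembling the blocks gives a Jordan form
J =
  [4, 1, 0, 0, 0]
  [0, 4, 1, 0, 0]
  [0, 0, 4, 0, 0]
  [0, 0, 0, 4, 0]
  [0, 0, 0, 0, 4]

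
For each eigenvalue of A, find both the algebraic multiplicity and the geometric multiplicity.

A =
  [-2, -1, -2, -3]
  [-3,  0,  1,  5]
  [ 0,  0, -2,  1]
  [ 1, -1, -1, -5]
λ = -3: alg = 1, geom = 1; λ = -2: alg = 3, geom = 1

Step 1 — factor the characteristic polynomial to read off the algebraic multiplicities:
  χ_A(x) = (x + 2)^3*(x + 3)

Step 2 — compute geometric multiplicities via the rank-nullity identity g(λ) = n − rank(A − λI):
  rank(A − (-3)·I) = 3, so dim ker(A − (-3)·I) = n − 3 = 1
  rank(A − (-2)·I) = 3, so dim ker(A − (-2)·I) = n − 3 = 1

Summary:
  λ = -3: algebraic multiplicity = 1, geometric multiplicity = 1
  λ = -2: algebraic multiplicity = 3, geometric multiplicity = 1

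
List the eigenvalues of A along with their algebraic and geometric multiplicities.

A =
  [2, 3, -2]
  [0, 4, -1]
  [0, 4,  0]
λ = 2: alg = 3, geom = 1

Step 1 — factor the characteristic polynomial to read off the algebraic multiplicities:
  χ_A(x) = (x - 2)^3

Step 2 — compute geometric multiplicities via the rank-nullity identity g(λ) = n − rank(A − λI):
  rank(A − (2)·I) = 2, so dim ker(A − (2)·I) = n − 2 = 1

Summary:
  λ = 2: algebraic multiplicity = 3, geometric multiplicity = 1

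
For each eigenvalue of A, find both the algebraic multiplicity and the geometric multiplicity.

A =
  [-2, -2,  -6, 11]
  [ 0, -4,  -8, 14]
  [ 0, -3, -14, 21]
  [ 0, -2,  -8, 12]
λ = -2: alg = 4, geom = 2

Step 1 — factor the characteristic polynomial to read off the algebraic multiplicities:
  χ_A(x) = (x + 2)^4

Step 2 — compute geometric multiplicities via the rank-nullity identity g(λ) = n − rank(A − λI):
  rank(A − (-2)·I) = 2, so dim ker(A − (-2)·I) = n − 2 = 2

Summary:
  λ = -2: algebraic multiplicity = 4, geometric multiplicity = 2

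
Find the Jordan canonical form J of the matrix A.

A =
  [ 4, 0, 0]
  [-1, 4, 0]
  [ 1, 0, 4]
J_2(4) ⊕ J_1(4)

The characteristic polynomial is
  det(x·I − A) = x^3 - 12*x^2 + 48*x - 64 = (x - 4)^3

Eigenvalues and multiplicities (the geometric multiplicity of λ is n − rank(A − λI), which equals the number of Jordan blocks for λ):
  λ = 4: algebraic multiplicity = 3, geometric multiplicity = 2

Determining the block sizes for each eigenvalue:
  λ = 4: 2 blocks summing to 3 forces exactly one block of size 2 and the rest size 1 → block sizes [2, 1]

Assembling the blocks gives a Jordan form
J =
  [4, 1, 0]
  [0, 4, 0]
  [0, 0, 4]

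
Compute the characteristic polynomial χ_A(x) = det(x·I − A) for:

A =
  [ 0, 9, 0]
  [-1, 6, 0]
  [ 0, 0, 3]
x^3 - 9*x^2 + 27*x - 27

Expanding det(x·I − A) (e.g. by cofactor expansion or by noting that A is similar to its Jordan form J, which has the same characteristic polynomial as A) gives
  χ_A(x) = x^3 - 9*x^2 + 27*x - 27
which factors as (x - 3)^3. The eigenvalues (with algebraic multiplicities) are λ = 3 with multiplicity 3.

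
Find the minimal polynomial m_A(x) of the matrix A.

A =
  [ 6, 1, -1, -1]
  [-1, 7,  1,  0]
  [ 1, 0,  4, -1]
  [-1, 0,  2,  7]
x^3 - 18*x^2 + 108*x - 216

The characteristic polynomial is χ_A(x) = (x - 6)^4, so the eigenvalues are known. The minimal polynomial is
  m_A(x) = Π_λ (x − λ)^{k_λ}
where k_λ is the size of the *largest* Jordan block for λ (equivalently, the smallest k with (A − λI)^k v = 0 for every generalised eigenvector v of λ).

  λ = 6: largest Jordan block has size 3, contributing (x − 6)^3

So m_A(x) = (x - 6)^3 = x^3 - 18*x^2 + 108*x - 216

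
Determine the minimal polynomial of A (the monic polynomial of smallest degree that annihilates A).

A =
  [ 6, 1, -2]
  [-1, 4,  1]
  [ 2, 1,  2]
x^3 - 12*x^2 + 48*x - 64

The characteristic polynomial is χ_A(x) = (x - 4)^3, so the eigenvalues are known. The minimal polynomial is
  m_A(x) = Π_λ (x − λ)^{k_λ}
where k_λ is the size of the *largest* Jordan block for λ (equivalently, the smallest k with (A − λI)^k v = 0 for every generalised eigenvector v of λ).

  λ = 4: largest Jordan block has size 3, contributing (x − 4)^3

So m_A(x) = (x - 4)^3 = x^3 - 12*x^2 + 48*x - 64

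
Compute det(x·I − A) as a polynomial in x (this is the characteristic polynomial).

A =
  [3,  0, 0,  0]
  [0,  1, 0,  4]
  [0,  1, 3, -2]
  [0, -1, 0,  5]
x^4 - 12*x^3 + 54*x^2 - 108*x + 81

Expanding det(x·I − A) (e.g. by cofactor expansion or by noting that A is similar to its Jordan form J, which has the same characteristic polynomial as A) gives
  χ_A(x) = x^4 - 12*x^3 + 54*x^2 - 108*x + 81
which factors as (x - 3)^4. The eigenvalues (with algebraic multiplicities) are λ = 3 with multiplicity 4.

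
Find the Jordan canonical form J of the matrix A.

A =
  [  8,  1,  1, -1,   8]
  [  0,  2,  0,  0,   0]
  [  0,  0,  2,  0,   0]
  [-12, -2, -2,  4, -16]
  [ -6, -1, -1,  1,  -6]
J_2(2) ⊕ J_1(2) ⊕ J_1(2) ⊕ J_1(2)

The characteristic polynomial is
  det(x·I − A) = x^5 - 10*x^4 + 40*x^3 - 80*x^2 + 80*x - 32 = (x - 2)^5

Eigenvalues and multiplicities (the geometric multiplicity of λ is n − rank(A − λI), which equals the number of Jordan blocks for λ):
  λ = 2: algebraic multiplicity = 5, geometric multiplicity = 4

Determining the block sizes for each eigenvalue:
  λ = 2: 4 blocks summing to 5 forces exactly one block of size 2 and the rest size 1 → block sizes [2, 1, 1, 1]

Assembling the blocks gives a Jordan form
J =
  [2, 1, 0, 0, 0]
  [0, 2, 0, 0, 0]
  [0, 0, 2, 0, 0]
  [0, 0, 0, 2, 0]
  [0, 0, 0, 0, 2]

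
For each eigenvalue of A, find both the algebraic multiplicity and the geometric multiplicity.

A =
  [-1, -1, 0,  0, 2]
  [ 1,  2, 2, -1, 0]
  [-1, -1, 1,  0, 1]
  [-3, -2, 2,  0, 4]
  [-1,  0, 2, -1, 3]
λ = 1: alg = 5, geom = 2

Step 1 — factor the characteristic polynomial to read off the algebraic multiplicities:
  χ_A(x) = (x - 1)^5

Step 2 — compute geometric multiplicities via the rank-nullity identity g(λ) = n − rank(A − λI):
  rank(A − (1)·I) = 3, so dim ker(A − (1)·I) = n − 3 = 2

Summary:
  λ = 1: algebraic multiplicity = 5, geometric multiplicity = 2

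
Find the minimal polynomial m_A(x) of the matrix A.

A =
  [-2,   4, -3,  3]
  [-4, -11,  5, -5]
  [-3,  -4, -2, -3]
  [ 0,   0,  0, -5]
x^3 + 15*x^2 + 75*x + 125

The characteristic polynomial is χ_A(x) = (x + 5)^4, so the eigenvalues are known. The minimal polynomial is
  m_A(x) = Π_λ (x − λ)^{k_λ}
where k_λ is the size of the *largest* Jordan block for λ (equivalently, the smallest k with (A − λI)^k v = 0 for every generalised eigenvector v of λ).

  λ = -5: largest Jordan block has size 3, contributing (x + 5)^3

So m_A(x) = (x + 5)^3 = x^3 + 15*x^2 + 75*x + 125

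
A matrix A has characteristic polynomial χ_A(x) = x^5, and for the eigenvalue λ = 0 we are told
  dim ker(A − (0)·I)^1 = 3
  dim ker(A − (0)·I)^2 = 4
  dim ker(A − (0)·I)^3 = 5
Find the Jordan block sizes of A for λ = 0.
Block sizes for λ = 0: [3, 1, 1]

From the dimensions of kernels of powers, the number of Jordan blocks of size at least j is d_j − d_{j−1} where d_j = dim ker(N^j) (with d_0 = 0). Computing the differences gives [3, 1, 1].
The number of blocks of size exactly k is (#blocks of size ≥ k) − (#blocks of size ≥ k + 1), so the partition is: 2 block(s) of size 1, 1 block(s) of size 3.
In nonincreasing order the block sizes are [3, 1, 1].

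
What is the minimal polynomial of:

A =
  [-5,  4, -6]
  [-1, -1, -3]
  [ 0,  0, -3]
x^2 + 6*x + 9

The characteristic polynomial is χ_A(x) = (x + 3)^3, so the eigenvalues are known. The minimal polynomial is
  m_A(x) = Π_λ (x − λ)^{k_λ}
where k_λ is the size of the *largest* Jordan block for λ (equivalently, the smallest k with (A − λI)^k v = 0 for every generalised eigenvector v of λ).

  λ = -3: largest Jordan block has size 2, contributing (x + 3)^2

So m_A(x) = (x + 3)^2 = x^2 + 6*x + 9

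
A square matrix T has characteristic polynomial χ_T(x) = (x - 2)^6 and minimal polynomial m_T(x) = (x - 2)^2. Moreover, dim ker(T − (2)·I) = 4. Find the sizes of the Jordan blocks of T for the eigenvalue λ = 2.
Block sizes for λ = 2: [2, 2, 1, 1]

Step 1 — from the characteristic polynomial, algebraic multiplicity of λ = 2 is 6. From dim ker(T − (2)·I) = 4, there are exactly 4 Jordan blocks for λ = 2.
Step 2 — from the minimal polynomial, the factor (x − 2)^2 tells us the largest block for λ = 2 has size 2.
Step 3 — with total size 6, 4 blocks, and largest block 2, the block sizes (in nonincreasing order) are [2, 2, 1, 1].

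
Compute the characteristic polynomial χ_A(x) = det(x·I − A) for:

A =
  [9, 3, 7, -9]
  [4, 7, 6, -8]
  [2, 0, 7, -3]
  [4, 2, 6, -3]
x^4 - 20*x^3 + 150*x^2 - 500*x + 625

Expanding det(x·I − A) (e.g. by cofactor expansion or by noting that A is similar to its Jordan form J, which has the same characteristic polynomial as A) gives
  χ_A(x) = x^4 - 20*x^3 + 150*x^2 - 500*x + 625
which factors as (x - 5)^4. The eigenvalues (with algebraic multiplicities) are λ = 5 with multiplicity 4.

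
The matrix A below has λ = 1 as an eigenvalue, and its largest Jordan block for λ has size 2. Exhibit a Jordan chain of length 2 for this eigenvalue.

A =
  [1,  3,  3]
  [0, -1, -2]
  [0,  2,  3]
A Jordan chain for λ = 1 of length 2:
v_1 = (3, -2, 2)ᵀ
v_2 = (0, 1, 0)ᵀ

Let N = A − (1)·I. We want v_2 with N^2 v_2 = 0 but N^1 v_2 ≠ 0; then v_{j-1} := N · v_j for j = 2, …, 2.

Pick v_2 = (0, 1, 0)ᵀ.
Then v_1 = N · v_2 = (3, -2, 2)ᵀ.

Sanity check: (A − (1)·I) v_1 = (0, 0, 0)ᵀ = 0. ✓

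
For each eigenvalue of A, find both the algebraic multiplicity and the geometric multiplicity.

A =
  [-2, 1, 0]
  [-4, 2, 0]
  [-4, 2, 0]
λ = 0: alg = 3, geom = 2

Step 1 — factor the characteristic polynomial to read off the algebraic multiplicities:
  χ_A(x) = x^3

Step 2 — compute geometric multiplicities via the rank-nullity identity g(λ) = n − rank(A − λI):
  rank(A − (0)·I) = 1, so dim ker(A − (0)·I) = n − 1 = 2

Summary:
  λ = 0: algebraic multiplicity = 3, geometric multiplicity = 2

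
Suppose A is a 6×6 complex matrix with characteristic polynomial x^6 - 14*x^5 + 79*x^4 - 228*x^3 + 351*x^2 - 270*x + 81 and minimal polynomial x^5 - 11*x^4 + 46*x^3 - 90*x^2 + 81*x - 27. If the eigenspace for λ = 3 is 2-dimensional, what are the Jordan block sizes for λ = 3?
Block sizes for λ = 3: [3, 1]

Step 1 — from the characteristic polynomial, algebraic multiplicity of λ = 3 is 4. From dim ker(A − (3)·I) = 2, there are exactly 2 Jordan blocks for λ = 3.
Step 2 — from the minimal polynomial, the factor (x − 3)^3 tells us the largest block for λ = 3 has size 3.
Step 3 — with total size 4, 2 blocks, and largest block 3, the block sizes (in nonincreasing order) are [3, 1].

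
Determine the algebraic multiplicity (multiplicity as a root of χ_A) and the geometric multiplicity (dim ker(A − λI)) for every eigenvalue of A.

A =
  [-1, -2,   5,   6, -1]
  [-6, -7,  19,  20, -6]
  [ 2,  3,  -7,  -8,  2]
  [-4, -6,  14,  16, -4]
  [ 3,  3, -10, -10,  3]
λ = 0: alg = 3, geom = 2; λ = 2: alg = 2, geom = 1

Step 1 — factor the characteristic polynomial to read off the algebraic multiplicities:
  χ_A(x) = x^3*(x - 2)^2

Step 2 — compute geometric multiplicities via the rank-nullity identity g(λ) = n − rank(A − λI):
  rank(A − (0)·I) = 3, so dim ker(A − (0)·I) = n − 3 = 2
  rank(A − (2)·I) = 4, so dim ker(A − (2)·I) = n − 4 = 1

Summary:
  λ = 0: algebraic multiplicity = 3, geometric multiplicity = 2
  λ = 2: algebraic multiplicity = 2, geometric multiplicity = 1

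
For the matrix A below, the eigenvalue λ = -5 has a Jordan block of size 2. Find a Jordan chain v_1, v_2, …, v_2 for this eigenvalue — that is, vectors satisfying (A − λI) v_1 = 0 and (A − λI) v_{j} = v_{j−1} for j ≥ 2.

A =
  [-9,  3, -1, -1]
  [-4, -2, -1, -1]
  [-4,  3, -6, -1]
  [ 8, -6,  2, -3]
A Jordan chain for λ = -5 of length 2:
v_1 = (-4, -4, -4, 8)ᵀ
v_2 = (1, 0, 0, 0)ᵀ

Let N = A − (-5)·I. We want v_2 with N^2 v_2 = 0 but N^1 v_2 ≠ 0; then v_{j-1} := N · v_j for j = 2, …, 2.

Pick v_2 = (1, 0, 0, 0)ᵀ.
Then v_1 = N · v_2 = (-4, -4, -4, 8)ᵀ.

Sanity check: (A − (-5)·I) v_1 = (0, 0, 0, 0)ᵀ = 0. ✓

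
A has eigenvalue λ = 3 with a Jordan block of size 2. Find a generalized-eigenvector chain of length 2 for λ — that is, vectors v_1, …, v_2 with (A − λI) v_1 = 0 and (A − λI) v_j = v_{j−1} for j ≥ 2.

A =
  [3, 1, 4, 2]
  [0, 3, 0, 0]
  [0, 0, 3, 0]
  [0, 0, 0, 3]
A Jordan chain for λ = 3 of length 2:
v_1 = (1, 0, 0, 0)ᵀ
v_2 = (0, 1, 0, 0)ᵀ

Let N = A − (3)·I. We want v_2 with N^2 v_2 = 0 but N^1 v_2 ≠ 0; then v_{j-1} := N · v_j for j = 2, …, 2.

Pick v_2 = (0, 1, 0, 0)ᵀ.
Then v_1 = N · v_2 = (1, 0, 0, 0)ᵀ.

Sanity check: (A − (3)·I) v_1 = (0, 0, 0, 0)ᵀ = 0. ✓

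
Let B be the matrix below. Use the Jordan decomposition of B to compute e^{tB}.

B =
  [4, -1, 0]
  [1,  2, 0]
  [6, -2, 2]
e^{tB} =
  [t*exp(3*t) + exp(3*t), -t*exp(3*t), 0]
  [t*exp(3*t), -t*exp(3*t) + exp(3*t), 0]
  [4*t*exp(3*t) + 2*exp(3*t) - 2*exp(2*t), -4*t*exp(3*t) + 2*exp(3*t) - 2*exp(2*t), exp(2*t)]

Strategy: write B = P · J · P⁻¹ where J is a Jordan canonical form, so e^{tB} = P · e^{tJ} · P⁻¹, and e^{tJ} can be computed block-by-block.

B has Jordan form
J =
  [2, 0, 0]
  [0, 3, 1]
  [0, 0, 3]
(up to reordering of blocks).

Per-block formulas:
  For a 2×2 Jordan block J_2(3): exp(t · J_2(3)) = e^(3t)·(I + t·N), where N is the 2×2 nilpotent shift.
  For a 1×1 block at λ = 2: exp(t · [2]) = [e^(2t)].

After assembling e^{tJ} and conjugating by P, we get:

e^{tB} =
  [t*exp(3*t) + exp(3*t), -t*exp(3*t), 0]
  [t*exp(3*t), -t*exp(3*t) + exp(3*t), 0]
  [4*t*exp(3*t) + 2*exp(3*t) - 2*exp(2*t), -4*t*exp(3*t) + 2*exp(3*t) - 2*exp(2*t), exp(2*t)]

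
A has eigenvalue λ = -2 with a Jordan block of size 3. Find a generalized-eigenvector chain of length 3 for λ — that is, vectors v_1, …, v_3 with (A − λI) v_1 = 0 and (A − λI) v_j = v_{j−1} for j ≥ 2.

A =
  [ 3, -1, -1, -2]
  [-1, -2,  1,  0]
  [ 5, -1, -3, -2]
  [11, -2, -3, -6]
A Jordan chain for λ = -2 of length 3:
v_1 = (-1, 0, -1, -2)ᵀ
v_2 = (5, -1, 5, 11)ᵀ
v_3 = (1, 0, 0, 0)ᵀ

Let N = A − (-2)·I. We want v_3 with N^3 v_3 = 0 but N^2 v_3 ≠ 0; then v_{j-1} := N · v_j for j = 3, …, 2.

Pick v_3 = (1, 0, 0, 0)ᵀ.
Then v_2 = N · v_3 = (5, -1, 5, 11)ᵀ.
Then v_1 = N · v_2 = (-1, 0, -1, -2)ᵀ.

Sanity check: (A − (-2)·I) v_1 = (0, 0, 0, 0)ᵀ = 0. ✓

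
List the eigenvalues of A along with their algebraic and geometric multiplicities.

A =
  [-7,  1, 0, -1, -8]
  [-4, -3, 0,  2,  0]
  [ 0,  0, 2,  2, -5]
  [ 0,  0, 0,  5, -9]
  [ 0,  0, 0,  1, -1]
λ = -5: alg = 2, geom = 1; λ = 2: alg = 3, geom = 1

Step 1 — factor the characteristic polynomial to read off the algebraic multiplicities:
  χ_A(x) = (x - 2)^3*(x + 5)^2

Step 2 — compute geometric multiplicities via the rank-nullity identity g(λ) = n − rank(A − λI):
  rank(A − (-5)·I) = 4, so dim ker(A − (-5)·I) = n − 4 = 1
  rank(A − (2)·I) = 4, so dim ker(A − (2)·I) = n − 4 = 1

Summary:
  λ = -5: algebraic multiplicity = 2, geometric multiplicity = 1
  λ = 2: algebraic multiplicity = 3, geometric multiplicity = 1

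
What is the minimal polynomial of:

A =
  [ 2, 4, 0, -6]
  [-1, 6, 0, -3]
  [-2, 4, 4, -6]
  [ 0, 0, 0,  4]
x^2 - 8*x + 16

The characteristic polynomial is χ_A(x) = (x - 4)^4, so the eigenvalues are known. The minimal polynomial is
  m_A(x) = Π_λ (x − λ)^{k_λ}
where k_λ is the size of the *largest* Jordan block for λ (equivalently, the smallest k with (A − λI)^k v = 0 for every generalised eigenvector v of λ).

  λ = 4: largest Jordan block has size 2, contributing (x − 4)^2

So m_A(x) = (x - 4)^2 = x^2 - 8*x + 16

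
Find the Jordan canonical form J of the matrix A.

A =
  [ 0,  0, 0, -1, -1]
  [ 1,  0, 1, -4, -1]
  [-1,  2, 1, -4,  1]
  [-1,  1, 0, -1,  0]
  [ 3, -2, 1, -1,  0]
J_3(0) ⊕ J_2(0)

The characteristic polynomial is
  det(x·I − A) = x^5

Eigenvalues and multiplicities (the geometric multiplicity of λ is n − rank(A − λI), which equals the number of Jordan blocks for λ):
  λ = 0: algebraic multiplicity = 5, geometric multiplicity = 2

Determining the block sizes for each eigenvalue:
  λ = 0: with am = 5 and gm = 2, the partition is not yet determined (e.g. several partitions of 5 into 2 parts exist). Let N = A − (0)·I. Computing rank(N^1) = 3, rank(N^2) = 1, rank(N^3) = 0; the number of blocks of size ≥ j is rank(N^{j−1}) − rank(N^j), giving [2, 2, 1]. So we have 1 block(s) of size 3, 1 block(s) of size 2 → block sizes [3, 2]

Assembling the blocks gives a Jordan form
J =
  [0, 1, 0, 0, 0]
  [0, 0, 1, 0, 0]
  [0, 0, 0, 0, 0]
  [0, 0, 0, 0, 1]
  [0, 0, 0, 0, 0]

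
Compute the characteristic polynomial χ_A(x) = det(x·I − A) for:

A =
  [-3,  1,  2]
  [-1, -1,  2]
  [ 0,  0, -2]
x^3 + 6*x^2 + 12*x + 8

Expanding det(x·I − A) (e.g. by cofactor expansion or by noting that A is similar to its Jordan form J, which has the same characteristic polynomial as A) gives
  χ_A(x) = x^3 + 6*x^2 + 12*x + 8
which factors as (x + 2)^3. The eigenvalues (with algebraic multiplicities) are λ = -2 with multiplicity 3.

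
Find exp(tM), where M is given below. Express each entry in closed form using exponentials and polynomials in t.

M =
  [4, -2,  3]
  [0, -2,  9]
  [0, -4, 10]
e^{tM} =
  [exp(4*t), -2*t*exp(4*t), 3*t*exp(4*t)]
  [0, -6*t*exp(4*t) + exp(4*t), 9*t*exp(4*t)]
  [0, -4*t*exp(4*t), 6*t*exp(4*t) + exp(4*t)]

Strategy: write M = P · J · P⁻¹ where J is a Jordan canonical form, so e^{tM} = P · e^{tJ} · P⁻¹, and e^{tJ} can be computed block-by-block.

M has Jordan form
J =
  [4, 1, 0]
  [0, 4, 0]
  [0, 0, 4]
(up to reordering of blocks).

Per-block formulas:
  For a 1×1 block at λ = 4: exp(t · [4]) = [e^(4t)].
  For a 2×2 Jordan block J_2(4): exp(t · J_2(4)) = e^(4t)·(I + t·N), where N is the 2×2 nilpotent shift.

After assembling e^{tJ} and conjugating by P, we get:

e^{tM} =
  [exp(4*t), -2*t*exp(4*t), 3*t*exp(4*t)]
  [0, -6*t*exp(4*t) + exp(4*t), 9*t*exp(4*t)]
  [0, -4*t*exp(4*t), 6*t*exp(4*t) + exp(4*t)]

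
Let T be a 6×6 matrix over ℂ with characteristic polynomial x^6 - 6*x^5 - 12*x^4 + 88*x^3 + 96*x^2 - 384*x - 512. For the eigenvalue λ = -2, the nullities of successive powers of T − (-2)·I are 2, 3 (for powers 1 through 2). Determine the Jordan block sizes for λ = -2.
Block sizes for λ = -2: [2, 1]

From the dimensions of kernels of powers, the number of Jordan blocks of size at least j is d_j − d_{j−1} where d_j = dim ker(N^j) (with d_0 = 0). Computing the differences gives [2, 1].
The number of blocks of size exactly k is (#blocks of size ≥ k) − (#blocks of size ≥ k + 1), so the partition is: 1 block(s) of size 1, 1 block(s) of size 2.
In nonincreasing order the block sizes are [2, 1].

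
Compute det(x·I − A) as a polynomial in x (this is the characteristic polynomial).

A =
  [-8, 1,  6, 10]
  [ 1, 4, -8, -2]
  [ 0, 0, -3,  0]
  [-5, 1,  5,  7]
x^4 - 18*x^2 + 81

Expanding det(x·I − A) (e.g. by cofactor expansion or by noting that A is similar to its Jordan form J, which has the same characteristic polynomial as A) gives
  χ_A(x) = x^4 - 18*x^2 + 81
which factors as (x - 3)^2*(x + 3)^2. The eigenvalues (with algebraic multiplicities) are λ = -3 with multiplicity 2, λ = 3 with multiplicity 2.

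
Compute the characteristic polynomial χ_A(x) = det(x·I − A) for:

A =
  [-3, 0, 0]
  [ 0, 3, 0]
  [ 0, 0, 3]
x^3 - 3*x^2 - 9*x + 27

Expanding det(x·I − A) (e.g. by cofactor expansion or by noting that A is similar to its Jordan form J, which has the same characteristic polynomial as A) gives
  χ_A(x) = x^3 - 3*x^2 - 9*x + 27
which factors as (x - 3)^2*(x + 3). The eigenvalues (with algebraic multiplicities) are λ = -3 with multiplicity 1, λ = 3 with multiplicity 2.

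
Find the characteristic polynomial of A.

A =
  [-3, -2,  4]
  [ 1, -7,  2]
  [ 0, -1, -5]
x^3 + 15*x^2 + 75*x + 125

Expanding det(x·I − A) (e.g. by cofactor expansion or by noting that A is similar to its Jordan form J, which has the same characteristic polynomial as A) gives
  χ_A(x) = x^3 + 15*x^2 + 75*x + 125
which factors as (x + 5)^3. The eigenvalues (with algebraic multiplicities) are λ = -5 with multiplicity 3.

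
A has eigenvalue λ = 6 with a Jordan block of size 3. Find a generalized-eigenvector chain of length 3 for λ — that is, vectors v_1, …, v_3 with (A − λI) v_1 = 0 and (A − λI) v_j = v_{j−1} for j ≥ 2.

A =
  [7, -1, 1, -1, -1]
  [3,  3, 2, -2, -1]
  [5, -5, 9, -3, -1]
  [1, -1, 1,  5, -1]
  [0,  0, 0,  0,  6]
A Jordan chain for λ = 6 of length 3:
v_1 = (2, 2, 2, 2, 0)ᵀ
v_2 = (1, 3, 5, 1, 0)ᵀ
v_3 = (1, 0, 0, 0, 0)ᵀ

Let N = A − (6)·I. We want v_3 with N^3 v_3 = 0 but N^2 v_3 ≠ 0; then v_{j-1} := N · v_j for j = 3, …, 2.

Pick v_3 = (1, 0, 0, 0, 0)ᵀ.
Then v_2 = N · v_3 = (1, 3, 5, 1, 0)ᵀ.
Then v_1 = N · v_2 = (2, 2, 2, 2, 0)ᵀ.

Sanity check: (A − (6)·I) v_1 = (0, 0, 0, 0, 0)ᵀ = 0. ✓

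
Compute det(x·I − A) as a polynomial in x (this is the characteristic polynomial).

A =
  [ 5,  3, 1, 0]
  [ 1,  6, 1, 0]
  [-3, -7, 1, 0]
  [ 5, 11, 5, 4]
x^4 - 16*x^3 + 96*x^2 - 256*x + 256

Expanding det(x·I − A) (e.g. by cofactor expansion or by noting that A is similar to its Jordan form J, which has the same characteristic polynomial as A) gives
  χ_A(x) = x^4 - 16*x^3 + 96*x^2 - 256*x + 256
which factors as (x - 4)^4. The eigenvalues (with algebraic multiplicities) are λ = 4 with multiplicity 4.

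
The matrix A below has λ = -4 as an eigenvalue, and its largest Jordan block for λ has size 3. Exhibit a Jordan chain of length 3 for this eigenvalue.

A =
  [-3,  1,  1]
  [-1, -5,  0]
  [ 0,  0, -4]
A Jordan chain for λ = -4 of length 3:
v_1 = (1, -1, 0)ᵀ
v_2 = (1, 0, 0)ᵀ
v_3 = (0, 0, 1)ᵀ

Let N = A − (-4)·I. We want v_3 with N^3 v_3 = 0 but N^2 v_3 ≠ 0; then v_{j-1} := N · v_j for j = 3, …, 2.

Pick v_3 = (0, 0, 1)ᵀ.
Then v_2 = N · v_3 = (1, 0, 0)ᵀ.
Then v_1 = N · v_2 = (1, -1, 0)ᵀ.

Sanity check: (A − (-4)·I) v_1 = (0, 0, 0)ᵀ = 0. ✓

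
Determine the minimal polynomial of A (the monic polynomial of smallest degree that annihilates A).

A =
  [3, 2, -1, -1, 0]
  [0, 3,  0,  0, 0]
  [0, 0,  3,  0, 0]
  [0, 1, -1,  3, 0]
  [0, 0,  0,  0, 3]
x^3 - 9*x^2 + 27*x - 27

The characteristic polynomial is χ_A(x) = (x - 3)^5, so the eigenvalues are known. The minimal polynomial is
  m_A(x) = Π_λ (x − λ)^{k_λ}
where k_λ is the size of the *largest* Jordan block for λ (equivalently, the smallest k with (A − λI)^k v = 0 for every generalised eigenvector v of λ).

  λ = 3: largest Jordan block has size 3, contributing (x − 3)^3

So m_A(x) = (x - 3)^3 = x^3 - 9*x^2 + 27*x - 27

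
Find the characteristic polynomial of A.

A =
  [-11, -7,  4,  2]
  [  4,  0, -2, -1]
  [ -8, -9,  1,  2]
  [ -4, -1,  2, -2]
x^4 + 12*x^3 + 54*x^2 + 108*x + 81

Expanding det(x·I − A) (e.g. by cofactor expansion or by noting that A is similar to its Jordan form J, which has the same characteristic polynomial as A) gives
  χ_A(x) = x^4 + 12*x^3 + 54*x^2 + 108*x + 81
which factors as (x + 3)^4. The eigenvalues (with algebraic multiplicities) are λ = -3 with multiplicity 4.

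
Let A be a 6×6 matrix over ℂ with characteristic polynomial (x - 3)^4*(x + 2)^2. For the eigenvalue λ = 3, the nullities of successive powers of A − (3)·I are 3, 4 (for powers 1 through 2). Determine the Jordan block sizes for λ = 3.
Block sizes for λ = 3: [2, 1, 1]

From the dimensions of kernels of powers, the number of Jordan blocks of size at least j is d_j − d_{j−1} where d_j = dim ker(N^j) (with d_0 = 0). Computing the differences gives [3, 1].
The number of blocks of size exactly k is (#blocks of size ≥ k) − (#blocks of size ≥ k + 1), so the partition is: 2 block(s) of size 1, 1 block(s) of size 2.
In nonincreasing order the block sizes are [2, 1, 1].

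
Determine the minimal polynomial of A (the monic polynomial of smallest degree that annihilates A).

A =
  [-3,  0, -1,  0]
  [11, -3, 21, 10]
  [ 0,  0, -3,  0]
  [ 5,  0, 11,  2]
x^4 + 7*x^3 + 9*x^2 - 27*x - 54

The characteristic polynomial is χ_A(x) = (x - 2)*(x + 3)^3, so the eigenvalues are known. The minimal polynomial is
  m_A(x) = Π_λ (x − λ)^{k_λ}
where k_λ is the size of the *largest* Jordan block for λ (equivalently, the smallest k with (A − λI)^k v = 0 for every generalised eigenvector v of λ).

  λ = -3: largest Jordan block has size 3, contributing (x + 3)^3
  λ = 2: largest Jordan block has size 1, contributing (x − 2)

So m_A(x) = (x - 2)*(x + 3)^3 = x^4 + 7*x^3 + 9*x^2 - 27*x - 54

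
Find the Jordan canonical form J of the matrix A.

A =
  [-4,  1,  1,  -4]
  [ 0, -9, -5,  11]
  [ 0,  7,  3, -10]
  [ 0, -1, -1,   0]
J_1(-4) ⊕ J_1(-4) ⊕ J_2(-1)

The characteristic polynomial is
  det(x·I − A) = x^4 + 10*x^3 + 33*x^2 + 40*x + 16 = (x + 1)^2*(x + 4)^2

Eigenvalues and multiplicities (the geometric multiplicity of λ is n − rank(A − λI), which equals the number of Jordan blocks for λ):
  λ = -4: algebraic multiplicity = 2, geometric multiplicity = 2
  λ = -1: algebraic multiplicity = 2, geometric multiplicity = 1

Determining the block sizes for each eigenvalue:
  λ = -4: gm = am = 2, so every block has size 1 → block sizes [1, 1]
  λ = -1: one block (gm = 1), so the single block has size am = 2 → block sizes [2]

Assembling the blocks gives a Jordan form
J =
  [-4,  0,  0,  0]
  [ 0, -4,  0,  0]
  [ 0,  0, -1,  1]
  [ 0,  0,  0, -1]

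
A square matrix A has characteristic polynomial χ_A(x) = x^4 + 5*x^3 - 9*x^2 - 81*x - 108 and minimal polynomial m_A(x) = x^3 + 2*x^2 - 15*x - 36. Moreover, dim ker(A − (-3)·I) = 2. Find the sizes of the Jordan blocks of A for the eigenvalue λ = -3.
Block sizes for λ = -3: [2, 1]

Step 1 — from the characteristic polynomial, algebraic multiplicity of λ = -3 is 3. From dim ker(A − (-3)·I) = 2, there are exactly 2 Jordan blocks for λ = -3.
Step 2 — from the minimal polynomial, the factor (x + 3)^2 tells us the largest block for λ = -3 has size 2.
Step 3 — with total size 3, 2 blocks, and largest block 2, the block sizes (in nonincreasing order) are [2, 1].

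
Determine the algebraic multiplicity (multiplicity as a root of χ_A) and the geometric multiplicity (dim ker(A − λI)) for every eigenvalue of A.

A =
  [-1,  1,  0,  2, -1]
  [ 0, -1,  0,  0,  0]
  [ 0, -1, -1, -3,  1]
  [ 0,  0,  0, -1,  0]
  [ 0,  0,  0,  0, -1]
λ = -1: alg = 5, geom = 3

Step 1 — factor the characteristic polynomial to read off the algebraic multiplicities:
  χ_A(x) = (x + 1)^5

Step 2 — compute geometric multiplicities via the rank-nullity identity g(λ) = n − rank(A − λI):
  rank(A − (-1)·I) = 2, so dim ker(A − (-1)·I) = n − 2 = 3

Summary:
  λ = -1: algebraic multiplicity = 5, geometric multiplicity = 3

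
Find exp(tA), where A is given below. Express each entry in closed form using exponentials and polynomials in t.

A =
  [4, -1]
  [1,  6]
e^{tA} =
  [-t*exp(5*t) + exp(5*t), -t*exp(5*t)]
  [t*exp(5*t), t*exp(5*t) + exp(5*t)]

Strategy: write A = P · J · P⁻¹ where J is a Jordan canonical form, so e^{tA} = P · e^{tJ} · P⁻¹, and e^{tJ} can be computed block-by-block.

A has Jordan form
J =
  [5, 1]
  [0, 5]
(up to reordering of blocks).

Per-block formulas:
  For a 2×2 Jordan block J_2(5): exp(t · J_2(5)) = e^(5t)·(I + t·N), where N is the 2×2 nilpotent shift.

After assembling e^{tJ} and conjugating by P, we get:

e^{tA} =
  [-t*exp(5*t) + exp(5*t), -t*exp(5*t)]
  [t*exp(5*t), t*exp(5*t) + exp(5*t)]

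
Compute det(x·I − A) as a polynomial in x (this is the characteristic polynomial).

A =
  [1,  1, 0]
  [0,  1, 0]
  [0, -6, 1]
x^3 - 3*x^2 + 3*x - 1

Expanding det(x·I − A) (e.g. by cofactor expansion or by noting that A is similar to its Jordan form J, which has the same characteristic polynomial as A) gives
  χ_A(x) = x^3 - 3*x^2 + 3*x - 1
which factors as (x - 1)^3. The eigenvalues (with algebraic multiplicities) are λ = 1 with multiplicity 3.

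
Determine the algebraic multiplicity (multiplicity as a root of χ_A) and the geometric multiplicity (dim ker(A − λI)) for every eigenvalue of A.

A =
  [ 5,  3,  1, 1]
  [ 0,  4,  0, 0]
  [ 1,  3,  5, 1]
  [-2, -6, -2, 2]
λ = 4: alg = 4, geom = 3

Step 1 — factor the characteristic polynomial to read off the algebraic multiplicities:
  χ_A(x) = (x - 4)^4

Step 2 — compute geometric multiplicities via the rank-nullity identity g(λ) = n − rank(A − λI):
  rank(A − (4)·I) = 1, so dim ker(A − (4)·I) = n − 1 = 3

Summary:
  λ = 4: algebraic multiplicity = 4, geometric multiplicity = 3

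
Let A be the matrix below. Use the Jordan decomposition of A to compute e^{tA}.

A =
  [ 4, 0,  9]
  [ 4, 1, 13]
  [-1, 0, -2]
e^{tA} =
  [3*t*exp(t) + exp(t), 0, 9*t*exp(t)]
  [-t^2*exp(t)/2 + 4*t*exp(t), exp(t), -3*t^2*exp(t)/2 + 13*t*exp(t)]
  [-t*exp(t), 0, -3*t*exp(t) + exp(t)]

Strategy: write A = P · J · P⁻¹ where J is a Jordan canonical form, so e^{tA} = P · e^{tJ} · P⁻¹, and e^{tJ} can be computed block-by-block.

A has Jordan form
J =
  [1, 1, 0]
  [0, 1, 1]
  [0, 0, 1]
(up to reordering of blocks).

Per-block formulas:
  For a 3×3 Jordan block J_3(1): exp(t · J_3(1)) = e^(1t)·(I + t·N + (t^2/2)·N^2), where N is the 3×3 nilpotent shift.

After assembling e^{tJ} and conjugating by P, we get:

e^{tA} =
  [3*t*exp(t) + exp(t), 0, 9*t*exp(t)]
  [-t^2*exp(t)/2 + 4*t*exp(t), exp(t), -3*t^2*exp(t)/2 + 13*t*exp(t)]
  [-t*exp(t), 0, -3*t*exp(t) + exp(t)]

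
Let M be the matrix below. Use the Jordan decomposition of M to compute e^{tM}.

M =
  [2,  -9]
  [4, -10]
e^{tM} =
  [6*t*exp(-4*t) + exp(-4*t), -9*t*exp(-4*t)]
  [4*t*exp(-4*t), -6*t*exp(-4*t) + exp(-4*t)]

Strategy: write M = P · J · P⁻¹ where J is a Jordan canonical form, so e^{tM} = P · e^{tJ} · P⁻¹, and e^{tJ} can be computed block-by-block.

M has Jordan form
J =
  [-4,  1]
  [ 0, -4]
(up to reordering of blocks).

Per-block formulas:
  For a 2×2 Jordan block J_2(-4): exp(t · J_2(-4)) = e^(-4t)·(I + t·N), where N is the 2×2 nilpotent shift.

After assembling e^{tJ} and conjugating by P, we get:

e^{tM} =
  [6*t*exp(-4*t) + exp(-4*t), -9*t*exp(-4*t)]
  [4*t*exp(-4*t), -6*t*exp(-4*t) + exp(-4*t)]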